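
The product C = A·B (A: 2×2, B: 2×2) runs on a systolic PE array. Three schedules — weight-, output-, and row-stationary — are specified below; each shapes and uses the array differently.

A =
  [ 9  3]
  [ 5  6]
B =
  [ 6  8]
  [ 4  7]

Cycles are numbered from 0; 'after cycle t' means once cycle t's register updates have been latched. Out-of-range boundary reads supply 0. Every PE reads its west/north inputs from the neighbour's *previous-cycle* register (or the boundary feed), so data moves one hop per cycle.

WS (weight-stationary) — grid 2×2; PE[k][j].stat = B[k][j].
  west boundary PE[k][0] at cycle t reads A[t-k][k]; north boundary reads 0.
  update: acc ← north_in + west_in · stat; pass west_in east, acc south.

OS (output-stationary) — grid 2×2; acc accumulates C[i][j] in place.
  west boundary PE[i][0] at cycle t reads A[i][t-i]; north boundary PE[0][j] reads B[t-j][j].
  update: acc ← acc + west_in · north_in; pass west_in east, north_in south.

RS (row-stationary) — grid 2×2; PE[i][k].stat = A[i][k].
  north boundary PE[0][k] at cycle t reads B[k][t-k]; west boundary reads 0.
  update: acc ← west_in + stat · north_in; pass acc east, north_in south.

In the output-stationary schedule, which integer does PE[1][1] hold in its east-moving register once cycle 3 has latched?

register = 6

Tracing OS — 2×2 array, target PE[1][1]:
  @0  [0,1]  acc 0  |  →0  ↓0
  @0  [1,0]  acc 0  |  →0  ↓0
  @0  [1,1]  acc 0  |  →0  ↓0
  @1  [0,1]  acc 72  |  →9  ↓8
  @1  [1,0]  acc 30  |  →5  ↓6
  @1  [1,1]  acc 0  |  →0  ↓0
  @2  [0,1]  acc 93  |  →3  ↓7
  @2  [1,0]  acc 54  |  →6  ↓4
  @2  [1,1]  acc 40  |  →5  ↓8
  @3  [0,1]  acc 93  |  →0  ↓0
  @3  [1,0]  acc 54  |  →0  ↓0
  @3  [1,1]  acc 82  |  →6  ↓7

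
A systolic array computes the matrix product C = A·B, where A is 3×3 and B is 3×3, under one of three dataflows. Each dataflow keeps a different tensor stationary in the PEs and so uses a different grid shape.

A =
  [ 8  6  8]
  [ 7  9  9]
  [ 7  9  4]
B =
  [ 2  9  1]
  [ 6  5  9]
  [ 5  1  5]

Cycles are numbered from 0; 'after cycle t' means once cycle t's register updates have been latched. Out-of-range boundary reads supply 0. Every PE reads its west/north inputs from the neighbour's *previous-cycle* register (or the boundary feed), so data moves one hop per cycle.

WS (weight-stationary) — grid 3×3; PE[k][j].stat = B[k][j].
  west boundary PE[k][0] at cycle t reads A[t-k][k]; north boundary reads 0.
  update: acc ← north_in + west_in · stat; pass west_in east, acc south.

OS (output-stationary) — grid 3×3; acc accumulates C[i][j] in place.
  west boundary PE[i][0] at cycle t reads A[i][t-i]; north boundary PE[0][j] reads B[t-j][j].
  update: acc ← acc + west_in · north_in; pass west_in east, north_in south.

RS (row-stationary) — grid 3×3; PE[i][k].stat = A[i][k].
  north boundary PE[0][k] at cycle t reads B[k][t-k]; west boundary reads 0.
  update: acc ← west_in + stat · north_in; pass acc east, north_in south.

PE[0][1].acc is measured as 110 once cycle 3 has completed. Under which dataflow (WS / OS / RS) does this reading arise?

dataflow = OS

WS [3×3] PE[0][1] across cycles:
  t=0 PE[0][1]: acc=0 h=0 v=0
  t=1 PE[0][1]: acc=72 h=8 v=72
  t=2 PE[0][1]: acc=63 h=7 v=63
  t=3 PE[0][1]: acc=63 h=7 v=63
OS [3×3] PE[0][1] across cycles:
  t=0 PE[0][1]: acc=0 h=0 v=0
  t=1 PE[0][1]: acc=72 h=8 v=9
  t=2 PE[0][1]: acc=102 h=6 v=5
  t=3 PE[0][1]: acc=110 h=8 v=1
RS [3×3] PE[0][1] across cycles:
  t=0 PE[0][1]: acc=0 h=0 v=0
  t=1 PE[0][1]: acc=52 h=52 v=6
  t=2 PE[0][1]: acc=102 h=102 v=5
  t=3 PE[0][1]: acc=62 h=62 v=9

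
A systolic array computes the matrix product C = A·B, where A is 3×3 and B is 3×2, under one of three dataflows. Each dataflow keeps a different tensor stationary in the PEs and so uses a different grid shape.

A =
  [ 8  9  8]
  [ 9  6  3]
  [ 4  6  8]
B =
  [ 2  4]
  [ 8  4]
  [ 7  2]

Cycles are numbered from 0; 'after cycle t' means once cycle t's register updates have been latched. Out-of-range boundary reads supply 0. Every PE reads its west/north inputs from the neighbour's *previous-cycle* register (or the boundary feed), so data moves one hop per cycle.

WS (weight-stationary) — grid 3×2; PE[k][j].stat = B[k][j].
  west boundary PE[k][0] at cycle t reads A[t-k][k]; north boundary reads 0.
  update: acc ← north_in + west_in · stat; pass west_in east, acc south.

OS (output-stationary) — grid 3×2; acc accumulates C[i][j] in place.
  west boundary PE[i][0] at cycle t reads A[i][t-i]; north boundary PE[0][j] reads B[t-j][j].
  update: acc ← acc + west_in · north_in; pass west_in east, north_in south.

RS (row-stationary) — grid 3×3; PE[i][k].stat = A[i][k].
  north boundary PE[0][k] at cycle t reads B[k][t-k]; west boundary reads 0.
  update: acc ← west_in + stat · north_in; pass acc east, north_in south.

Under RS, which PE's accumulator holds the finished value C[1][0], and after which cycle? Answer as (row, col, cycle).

(row, col, cycle) = (1, 2, 3)

RS: C[1][0] accumulates in PE[1][2]:
  cycle 0: PE[1][2] → acc 0, east 0, south 0
  cycle 1: PE[1][2] → acc 0, east 0, south 0
  cycle 2: PE[1][2] → acc 0, east 0, south 0
  cycle 3: PE[1][2] → acc 87, east 87, south 7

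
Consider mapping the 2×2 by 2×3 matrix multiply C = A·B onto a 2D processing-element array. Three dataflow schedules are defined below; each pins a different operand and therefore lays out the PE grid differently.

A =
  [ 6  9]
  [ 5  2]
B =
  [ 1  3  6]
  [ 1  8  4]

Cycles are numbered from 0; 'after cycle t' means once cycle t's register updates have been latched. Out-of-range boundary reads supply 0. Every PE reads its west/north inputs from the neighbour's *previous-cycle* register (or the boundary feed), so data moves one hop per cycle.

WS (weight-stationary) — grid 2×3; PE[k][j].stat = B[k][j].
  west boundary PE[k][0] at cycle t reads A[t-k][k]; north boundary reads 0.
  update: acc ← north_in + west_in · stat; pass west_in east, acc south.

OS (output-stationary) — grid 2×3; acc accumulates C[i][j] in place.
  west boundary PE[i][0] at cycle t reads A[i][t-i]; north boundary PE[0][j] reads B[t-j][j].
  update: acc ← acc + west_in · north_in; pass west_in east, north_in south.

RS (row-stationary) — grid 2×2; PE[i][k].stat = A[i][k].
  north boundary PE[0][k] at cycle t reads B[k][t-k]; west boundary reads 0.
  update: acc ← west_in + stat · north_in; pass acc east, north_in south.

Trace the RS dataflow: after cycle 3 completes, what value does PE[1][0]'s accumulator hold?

RS (2×2). Following PE[1][0] plus its west/north inputs:
  step 0 · PE0,0: acc=6; fwd→6 fwd↓1
  step 0 · PE1,0: acc=0; fwd→0 fwd↓0
  step 1 · PE0,0: acc=18; fwd→18 fwd↓3
  step 1 · PE1,0: acc=5; fwd→5 fwd↓1
  step 2 · PE0,0: acc=36; fwd→36 fwd↓6
  step 2 · PE1,0: acc=15; fwd→15 fwd↓3
  step 3 · PE0,0: acc=0; fwd→0 fwd↓0
  step 3 · PE1,0: acc=30; fwd→30 fwd↓6

PE[1][0].acc = 30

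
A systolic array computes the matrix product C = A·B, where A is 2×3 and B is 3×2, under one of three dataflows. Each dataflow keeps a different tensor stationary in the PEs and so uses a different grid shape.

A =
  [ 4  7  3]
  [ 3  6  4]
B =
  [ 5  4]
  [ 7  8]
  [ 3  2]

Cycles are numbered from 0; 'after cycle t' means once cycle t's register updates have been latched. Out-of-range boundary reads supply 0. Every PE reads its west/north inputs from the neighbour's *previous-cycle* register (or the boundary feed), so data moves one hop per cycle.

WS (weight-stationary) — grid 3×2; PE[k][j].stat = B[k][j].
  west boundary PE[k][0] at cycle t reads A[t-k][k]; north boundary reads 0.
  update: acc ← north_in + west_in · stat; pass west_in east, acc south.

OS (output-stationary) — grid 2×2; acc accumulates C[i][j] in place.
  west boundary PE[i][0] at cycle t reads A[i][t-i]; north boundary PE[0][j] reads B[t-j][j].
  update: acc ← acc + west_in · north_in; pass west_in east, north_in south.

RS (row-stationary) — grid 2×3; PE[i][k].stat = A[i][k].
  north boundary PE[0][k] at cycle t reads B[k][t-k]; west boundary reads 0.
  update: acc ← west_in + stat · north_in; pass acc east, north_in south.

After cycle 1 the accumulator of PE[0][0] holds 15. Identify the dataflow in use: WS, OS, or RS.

— WS: 3×2; PE[0][0] trace:
  c0 r0c0: 20 / 4 / 20
  c1 r0c0: 15 / 3 / 15
— OS: 2×2; PE[0][0] trace:
  c0 r0c0: 20 / 4 / 5
  c1 r0c0: 69 / 7 / 7
— RS: 2×3; PE[0][0] trace:
  c0 r0c0: 20 / 20 / 5
  c1 r0c0: 16 / 16 / 4

dataflow = WS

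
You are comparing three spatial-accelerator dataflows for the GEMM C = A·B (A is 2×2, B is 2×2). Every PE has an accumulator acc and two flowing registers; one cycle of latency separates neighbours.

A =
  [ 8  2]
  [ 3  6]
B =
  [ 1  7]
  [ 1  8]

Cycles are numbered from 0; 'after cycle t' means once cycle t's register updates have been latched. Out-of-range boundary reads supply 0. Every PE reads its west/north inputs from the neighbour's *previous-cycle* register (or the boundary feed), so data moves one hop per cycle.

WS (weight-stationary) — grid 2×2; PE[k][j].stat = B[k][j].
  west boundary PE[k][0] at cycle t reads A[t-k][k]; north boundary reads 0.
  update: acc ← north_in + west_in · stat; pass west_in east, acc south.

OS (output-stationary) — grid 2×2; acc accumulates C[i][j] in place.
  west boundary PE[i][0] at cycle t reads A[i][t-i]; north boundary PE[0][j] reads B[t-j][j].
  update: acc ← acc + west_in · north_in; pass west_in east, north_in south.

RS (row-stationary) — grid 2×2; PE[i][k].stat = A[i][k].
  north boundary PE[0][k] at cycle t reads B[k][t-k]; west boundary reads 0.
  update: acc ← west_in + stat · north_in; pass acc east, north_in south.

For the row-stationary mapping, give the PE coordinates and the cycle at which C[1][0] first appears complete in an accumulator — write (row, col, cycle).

(row, col, cycle) = (1, 1, 2)

Under RS, C[1][0] lands at PE[1][1]:
  cycle 0: PE[1][1] → acc 0, east 0, south 0
  cycle 1: PE[1][1] → acc 0, east 0, south 0
  cycle 2: PE[1][1] → acc 9, east 9, south 1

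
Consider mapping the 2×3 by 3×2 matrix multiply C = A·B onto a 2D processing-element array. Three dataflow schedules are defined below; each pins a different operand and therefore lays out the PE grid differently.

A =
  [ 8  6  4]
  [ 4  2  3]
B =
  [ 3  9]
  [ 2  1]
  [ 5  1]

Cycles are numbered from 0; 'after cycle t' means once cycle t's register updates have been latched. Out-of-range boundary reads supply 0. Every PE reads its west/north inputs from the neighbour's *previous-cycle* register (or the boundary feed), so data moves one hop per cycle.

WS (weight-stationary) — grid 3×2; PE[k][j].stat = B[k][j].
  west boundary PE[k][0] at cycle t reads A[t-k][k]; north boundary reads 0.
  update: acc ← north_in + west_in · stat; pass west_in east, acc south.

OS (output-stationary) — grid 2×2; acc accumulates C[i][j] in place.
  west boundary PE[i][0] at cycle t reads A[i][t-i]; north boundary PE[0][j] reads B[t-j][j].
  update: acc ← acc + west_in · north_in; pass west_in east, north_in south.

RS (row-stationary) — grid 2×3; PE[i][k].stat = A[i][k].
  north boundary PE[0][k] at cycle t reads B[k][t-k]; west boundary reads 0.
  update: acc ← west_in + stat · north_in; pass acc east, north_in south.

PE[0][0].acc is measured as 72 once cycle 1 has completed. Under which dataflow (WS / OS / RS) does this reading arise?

WS (3×2 grid), PE[0][0]:
  0: (0,0).acc=24  regs=<8,24>
  1: (0,0).acc=12  regs=<4,12>
OS (2×2 grid), PE[0][0]:
  0: (0,0).acc=24  regs=<8,3>
  1: (0,0).acc=36  regs=<6,2>
RS (2×3 grid), PE[0][0]:
  0: (0,0).acc=24  regs=<24,3>
  1: (0,0).acc=72  regs=<72,9>

dataflow = RS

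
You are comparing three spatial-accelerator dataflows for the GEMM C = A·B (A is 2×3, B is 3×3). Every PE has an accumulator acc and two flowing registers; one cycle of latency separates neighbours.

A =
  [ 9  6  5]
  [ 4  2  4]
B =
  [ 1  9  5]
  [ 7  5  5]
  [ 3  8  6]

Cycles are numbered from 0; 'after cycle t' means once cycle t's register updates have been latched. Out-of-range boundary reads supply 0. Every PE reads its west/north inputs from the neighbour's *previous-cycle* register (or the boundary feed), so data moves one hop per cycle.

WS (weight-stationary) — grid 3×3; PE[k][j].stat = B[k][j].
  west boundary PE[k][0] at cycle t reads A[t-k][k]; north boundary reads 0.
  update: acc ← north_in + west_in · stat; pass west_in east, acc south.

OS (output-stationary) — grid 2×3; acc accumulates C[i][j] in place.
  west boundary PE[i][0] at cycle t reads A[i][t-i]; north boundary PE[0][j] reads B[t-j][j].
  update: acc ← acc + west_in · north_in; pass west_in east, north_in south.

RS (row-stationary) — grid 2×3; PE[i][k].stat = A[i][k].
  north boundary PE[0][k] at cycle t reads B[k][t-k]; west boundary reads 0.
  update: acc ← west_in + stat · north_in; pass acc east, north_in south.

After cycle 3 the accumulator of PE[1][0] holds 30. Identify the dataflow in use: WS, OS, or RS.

dataflow = OS

Under WS (3×3), PE[1][0]:
  t=0 PE[1][0]: acc=0 h=0 v=0
  t=1 PE[1][0]: acc=51 h=6 v=51
  t=2 PE[1][0]: acc=18 h=2 v=18
  t=3 PE[1][0]: acc=0 h=0 v=0
Under OS (2×3), PE[1][0]:
  t=0 PE[1][0]: acc=0 h=0 v=0
  t=1 PE[1][0]: acc=4 h=4 v=1
  t=2 PE[1][0]: acc=18 h=2 v=7
  t=3 PE[1][0]: acc=30 h=4 v=3
Under RS (2×3), PE[1][0]:
  t=0 PE[1][0]: acc=0 h=0 v=0
  t=1 PE[1][0]: acc=4 h=4 v=1
  t=2 PE[1][0]: acc=36 h=36 v=9
  t=3 PE[1][0]: acc=20 h=20 v=5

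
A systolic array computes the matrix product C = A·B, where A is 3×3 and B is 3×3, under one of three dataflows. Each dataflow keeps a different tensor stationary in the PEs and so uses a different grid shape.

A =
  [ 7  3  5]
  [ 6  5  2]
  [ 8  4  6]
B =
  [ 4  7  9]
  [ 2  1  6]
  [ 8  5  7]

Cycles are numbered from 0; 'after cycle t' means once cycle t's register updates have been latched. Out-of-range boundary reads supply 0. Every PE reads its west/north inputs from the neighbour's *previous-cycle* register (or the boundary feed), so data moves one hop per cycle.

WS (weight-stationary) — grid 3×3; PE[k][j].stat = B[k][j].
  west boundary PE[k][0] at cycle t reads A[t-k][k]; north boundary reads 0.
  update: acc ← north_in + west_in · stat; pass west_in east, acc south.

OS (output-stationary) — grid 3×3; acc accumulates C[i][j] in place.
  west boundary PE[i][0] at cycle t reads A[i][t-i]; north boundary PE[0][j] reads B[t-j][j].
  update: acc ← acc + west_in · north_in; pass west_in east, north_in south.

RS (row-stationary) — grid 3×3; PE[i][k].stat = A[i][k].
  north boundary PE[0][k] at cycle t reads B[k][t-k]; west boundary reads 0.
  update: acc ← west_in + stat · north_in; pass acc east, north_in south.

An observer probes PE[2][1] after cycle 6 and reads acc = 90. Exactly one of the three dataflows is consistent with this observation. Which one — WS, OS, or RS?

Under WS (3×3), PE[2][1]:
  after 0 — PE[2][1] acc=0, pass-E 0, pass-S 0
  after 1 — PE[2][1] acc=0, pass-E 0, pass-S 0
  after 2 — PE[2][1] acc=0, pass-E 0, pass-S 0
  after 3 — PE[2][1] acc=77, pass-E 5, pass-S 77
  after 4 — PE[2][1] acc=57, pass-E 2, pass-S 57
  after 5 — PE[2][1] acc=90, pass-E 6, pass-S 90
  after 6 — PE[2][1] acc=0, pass-E 0, pass-S 0
Under OS (3×3), PE[2][1]:
  after 0 — PE[2][1] acc=0, pass-E 0, pass-S 0
  after 1 — PE[2][1] acc=0, pass-E 0, pass-S 0
  after 2 — PE[2][1] acc=0, pass-E 0, pass-S 0
  after 3 — PE[2][1] acc=56, pass-E 8, pass-S 7
  after 4 — PE[2][1] acc=60, pass-E 4, pass-S 1
  after 5 — PE[2][1] acc=90, pass-E 6, pass-S 5
  after 6 — PE[2][1] acc=90, pass-E 0, pass-S 0
Under RS (3×3), PE[2][1]:
  after 0 — PE[2][1] acc=0, pass-E 0, pass-S 0
  after 1 — PE[2][1] acc=0, pass-E 0, pass-S 0
  after 2 — PE[2][1] acc=0, pass-E 0, pass-S 0
  after 3 — PE[2][1] acc=40, pass-E 40, pass-S 2
  after 4 — PE[2][1] acc=60, pass-E 60, pass-S 1
  after 5 — PE[2][1] acc=96, pass-E 96, pass-S 6
  after 6 — PE[2][1] acc=0, pass-E 0, pass-S 0

dataflow = OS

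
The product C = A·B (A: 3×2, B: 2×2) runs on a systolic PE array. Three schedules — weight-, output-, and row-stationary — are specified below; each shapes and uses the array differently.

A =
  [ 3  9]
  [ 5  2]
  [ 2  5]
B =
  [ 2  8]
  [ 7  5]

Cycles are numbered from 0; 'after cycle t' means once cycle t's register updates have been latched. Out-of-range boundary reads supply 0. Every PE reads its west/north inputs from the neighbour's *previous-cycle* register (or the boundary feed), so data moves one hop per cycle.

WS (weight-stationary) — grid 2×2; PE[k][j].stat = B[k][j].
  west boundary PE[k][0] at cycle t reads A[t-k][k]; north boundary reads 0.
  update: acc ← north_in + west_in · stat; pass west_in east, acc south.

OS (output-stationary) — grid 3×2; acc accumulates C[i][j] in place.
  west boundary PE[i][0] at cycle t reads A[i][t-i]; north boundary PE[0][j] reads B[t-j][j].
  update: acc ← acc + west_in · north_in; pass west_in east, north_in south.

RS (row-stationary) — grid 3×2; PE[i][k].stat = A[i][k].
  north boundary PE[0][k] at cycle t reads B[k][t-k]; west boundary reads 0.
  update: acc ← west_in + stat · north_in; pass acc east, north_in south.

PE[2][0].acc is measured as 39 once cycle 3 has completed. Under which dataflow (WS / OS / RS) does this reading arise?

dataflow = OS

WS: PE[2][0] is outside its 2×2 grid.
— OS: 3×2; PE[2][0] trace:
  step 0 · PE2,0: acc=0; fwd→0 fwd↓0
  step 1 · PE2,0: acc=0; fwd→0 fwd↓0
  step 2 · PE2,0: acc=4; fwd→2 fwd↓2
  step 3 · PE2,0: acc=39; fwd→5 fwd↓7
— RS: 3×2; PE[2][0] trace:
  step 0 · PE2,0: acc=0; fwd→0 fwd↓0
  step 1 · PE2,0: acc=0; fwd→0 fwd↓0
  step 2 · PE2,0: acc=4; fwd→4 fwd↓2
  step 3 · PE2,0: acc=16; fwd→16 fwd↓8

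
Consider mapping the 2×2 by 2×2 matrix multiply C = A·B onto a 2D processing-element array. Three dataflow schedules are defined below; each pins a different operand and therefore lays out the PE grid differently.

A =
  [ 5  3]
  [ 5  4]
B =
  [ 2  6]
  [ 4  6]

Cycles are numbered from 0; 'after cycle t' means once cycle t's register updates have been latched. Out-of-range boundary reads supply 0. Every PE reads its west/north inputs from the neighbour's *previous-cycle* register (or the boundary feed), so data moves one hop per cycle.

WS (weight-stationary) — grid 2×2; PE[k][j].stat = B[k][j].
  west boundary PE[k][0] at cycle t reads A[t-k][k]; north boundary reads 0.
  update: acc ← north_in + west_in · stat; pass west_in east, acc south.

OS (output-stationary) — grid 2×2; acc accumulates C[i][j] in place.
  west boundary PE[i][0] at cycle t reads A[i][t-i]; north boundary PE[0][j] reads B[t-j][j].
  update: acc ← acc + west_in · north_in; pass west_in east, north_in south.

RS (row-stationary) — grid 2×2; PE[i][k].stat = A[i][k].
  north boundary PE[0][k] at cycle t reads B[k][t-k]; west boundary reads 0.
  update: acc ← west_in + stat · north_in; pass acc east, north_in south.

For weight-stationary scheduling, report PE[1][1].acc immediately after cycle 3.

PE[1][1].acc = 54

Tracing WS — 2×2 array, target PE[1][1]:
  step 0 · PE0,1: acc=0; fwd→0 fwd↓0
  step 0 · PE1,0: acc=0; fwd→0 fwd↓0
  step 0 · PE1,1: acc=0; fwd→0 fwd↓0
  step 1 · PE0,1: acc=30; fwd→5 fwd↓30
  step 1 · PE1,0: acc=22; fwd→3 fwd↓22
  step 1 · PE1,1: acc=0; fwd→0 fwd↓0
  step 2 · PE0,1: acc=30; fwd→5 fwd↓30
  step 2 · PE1,0: acc=26; fwd→4 fwd↓26
  step 2 · PE1,1: acc=48; fwd→3 fwd↓48
  step 3 · PE0,1: acc=0; fwd→0 fwd↓0
  step 3 · PE1,0: acc=0; fwd→0 fwd↓0
  step 3 · PE1,1: acc=54; fwd→4 fwd↓54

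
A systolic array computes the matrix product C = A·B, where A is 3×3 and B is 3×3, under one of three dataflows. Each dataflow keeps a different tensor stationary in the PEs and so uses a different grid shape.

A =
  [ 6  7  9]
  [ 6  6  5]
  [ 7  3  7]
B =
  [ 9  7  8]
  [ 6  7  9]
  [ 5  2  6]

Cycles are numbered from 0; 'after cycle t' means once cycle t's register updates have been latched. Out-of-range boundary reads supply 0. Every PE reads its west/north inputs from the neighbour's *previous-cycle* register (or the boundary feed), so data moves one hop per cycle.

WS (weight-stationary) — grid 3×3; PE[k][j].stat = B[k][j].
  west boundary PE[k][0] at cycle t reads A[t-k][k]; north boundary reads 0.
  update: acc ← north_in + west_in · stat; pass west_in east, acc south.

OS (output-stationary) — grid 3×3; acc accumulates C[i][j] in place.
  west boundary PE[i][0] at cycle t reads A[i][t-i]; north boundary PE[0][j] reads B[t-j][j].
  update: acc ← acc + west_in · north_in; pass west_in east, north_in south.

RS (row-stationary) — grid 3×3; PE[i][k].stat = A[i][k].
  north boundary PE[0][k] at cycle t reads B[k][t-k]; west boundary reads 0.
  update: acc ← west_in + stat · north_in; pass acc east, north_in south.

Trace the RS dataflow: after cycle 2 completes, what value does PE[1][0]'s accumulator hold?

PE[1][0].acc = 42

RS (3×3). Following PE[1][0] plus its west/north inputs:
  c0 r0c0: 54 / 54 / 9
  c0 r1c0: 0 / 0 / 0
  c1 r0c0: 42 / 42 / 7
  c1 r1c0: 54 / 54 / 9
  c2 r0c0: 48 / 48 / 8
  c2 r1c0: 42 / 42 / 7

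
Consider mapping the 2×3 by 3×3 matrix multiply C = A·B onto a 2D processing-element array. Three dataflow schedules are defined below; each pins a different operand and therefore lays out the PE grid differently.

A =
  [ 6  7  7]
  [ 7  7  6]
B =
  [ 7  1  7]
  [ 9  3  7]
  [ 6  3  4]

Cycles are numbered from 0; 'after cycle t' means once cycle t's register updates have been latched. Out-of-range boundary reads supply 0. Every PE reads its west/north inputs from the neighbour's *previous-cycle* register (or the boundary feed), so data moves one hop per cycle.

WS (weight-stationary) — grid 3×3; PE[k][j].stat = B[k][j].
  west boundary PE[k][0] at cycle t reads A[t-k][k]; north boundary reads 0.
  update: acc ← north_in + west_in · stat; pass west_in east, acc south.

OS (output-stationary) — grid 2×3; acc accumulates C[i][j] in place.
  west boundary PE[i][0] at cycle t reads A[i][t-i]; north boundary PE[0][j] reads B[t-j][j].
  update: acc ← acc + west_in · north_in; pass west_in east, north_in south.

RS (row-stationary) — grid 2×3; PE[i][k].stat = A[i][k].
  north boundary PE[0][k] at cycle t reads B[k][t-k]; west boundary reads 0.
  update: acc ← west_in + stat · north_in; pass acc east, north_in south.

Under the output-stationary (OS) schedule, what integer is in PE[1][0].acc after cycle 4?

OS 2×3: PE[1][0] cycle-by-cycle (with neighbour feeds):
  cycle 0: PE[0][0] → acc 42, east 6, south 7
  cycle 0: PE[1][0] → acc 0, east 0, south 0
  cycle 1: PE[0][0] → acc 105, east 7, south 9
  cycle 1: PE[1][0] → acc 49, east 7, south 7
  cycle 2: PE[0][0] → acc 147, east 7, south 6
  cycle 2: PE[1][0] → acc 112, east 7, south 9
  cycle 3: PE[0][0] → acc 147, east 0, south 0
  cycle 3: PE[1][0] → acc 148, east 6, south 6
  cycle 4: PE[0][0] → acc 147, east 0, south 0
  cycle 4: PE[1][0] → acc 148, east 0, south 0

PE[1][0].acc = 148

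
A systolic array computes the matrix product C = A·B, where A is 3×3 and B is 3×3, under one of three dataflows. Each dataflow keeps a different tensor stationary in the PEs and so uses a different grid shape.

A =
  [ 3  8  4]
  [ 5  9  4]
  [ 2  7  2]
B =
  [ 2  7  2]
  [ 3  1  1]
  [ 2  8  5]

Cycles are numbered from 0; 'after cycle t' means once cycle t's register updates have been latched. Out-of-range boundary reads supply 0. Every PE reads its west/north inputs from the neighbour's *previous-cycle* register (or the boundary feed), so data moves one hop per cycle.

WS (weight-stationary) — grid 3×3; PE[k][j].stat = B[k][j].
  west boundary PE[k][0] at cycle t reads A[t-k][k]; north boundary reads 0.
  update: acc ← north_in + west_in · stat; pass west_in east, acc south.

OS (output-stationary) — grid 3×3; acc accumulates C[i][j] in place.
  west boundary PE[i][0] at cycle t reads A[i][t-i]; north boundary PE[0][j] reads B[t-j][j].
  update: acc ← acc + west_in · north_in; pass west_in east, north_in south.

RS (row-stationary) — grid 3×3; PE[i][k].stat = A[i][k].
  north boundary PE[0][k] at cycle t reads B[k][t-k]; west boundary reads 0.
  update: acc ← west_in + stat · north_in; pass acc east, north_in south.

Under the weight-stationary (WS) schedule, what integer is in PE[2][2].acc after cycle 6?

PE[2][2].acc = 21

WS (3×3). Following PE[2][2] plus its west/north inputs:
  c0 r1c2: 0 / 0 / 0
  c0 r2c1: 0 / 0 / 0
  c0 r2c2: 0 / 0 / 0
  c1 r1c2: 0 / 0 / 0
  c1 r2c1: 0 / 0 / 0
  c1 r2c2: 0 / 0 / 0
  c2 r1c2: 0 / 0 / 0
  c2 r2c1: 0 / 0 / 0
  c2 r2c2: 0 / 0 / 0
  c3 r1c2: 14 / 8 / 14
  c3 r2c1: 61 / 4 / 61
  c3 r2c2: 0 / 0 / 0
  c4 r1c2: 19 / 9 / 19
  c4 r2c1: 76 / 4 / 76
  c4 r2c2: 34 / 4 / 34
  c5 r1c2: 11 / 7 / 11
  c5 r2c1: 37 / 2 / 37
  c5 r2c2: 39 / 4 / 39
  c6 r1c2: 0 / 0 / 0
  c6 r2c1: 0 / 0 / 0
  c6 r2c2: 21 / 2 / 21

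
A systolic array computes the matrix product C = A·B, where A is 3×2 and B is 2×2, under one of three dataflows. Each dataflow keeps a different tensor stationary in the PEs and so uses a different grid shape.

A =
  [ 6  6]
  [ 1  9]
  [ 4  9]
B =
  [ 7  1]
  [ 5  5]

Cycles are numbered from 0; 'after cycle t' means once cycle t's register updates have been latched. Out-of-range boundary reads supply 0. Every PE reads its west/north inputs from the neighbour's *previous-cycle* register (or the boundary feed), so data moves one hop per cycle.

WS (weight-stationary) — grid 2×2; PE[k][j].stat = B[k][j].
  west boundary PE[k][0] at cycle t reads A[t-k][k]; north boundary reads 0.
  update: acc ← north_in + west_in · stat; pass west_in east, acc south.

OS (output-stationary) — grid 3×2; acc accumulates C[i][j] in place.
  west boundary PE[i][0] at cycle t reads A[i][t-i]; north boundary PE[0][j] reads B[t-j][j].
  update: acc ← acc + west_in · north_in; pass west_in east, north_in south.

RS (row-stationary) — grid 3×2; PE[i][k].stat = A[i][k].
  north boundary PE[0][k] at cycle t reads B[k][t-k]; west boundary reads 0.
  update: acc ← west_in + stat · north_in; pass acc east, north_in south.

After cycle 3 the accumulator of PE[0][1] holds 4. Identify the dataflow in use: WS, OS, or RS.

Under WS (2×2), PE[0][1]:
  cycle 0: PE[0][1] → acc 0, east 0, south 0
  cycle 1: PE[0][1] → acc 6, east 6, south 6
  cycle 2: PE[0][1] → acc 1, east 1, south 1
  cycle 3: PE[0][1] → acc 4, east 4, south 4
Under OS (3×2), PE[0][1]:
  cycle 0: PE[0][1] → acc 0, east 0, south 0
  cycle 1: PE[0][1] → acc 6, east 6, south 1
  cycle 2: PE[0][1] → acc 36, east 6, south 5
  cycle 3: PE[0][1] → acc 36, east 0, south 0
Under RS (3×2), PE[0][1]:
  cycle 0: PE[0][1] → acc 0, east 0, south 0
  cycle 1: PE[0][1] → acc 72, east 72, south 5
  cycle 2: PE[0][1] → acc 36, east 36, south 5
  cycle 3: PE[0][1] → acc 0, east 0, south 0

dataflow = WS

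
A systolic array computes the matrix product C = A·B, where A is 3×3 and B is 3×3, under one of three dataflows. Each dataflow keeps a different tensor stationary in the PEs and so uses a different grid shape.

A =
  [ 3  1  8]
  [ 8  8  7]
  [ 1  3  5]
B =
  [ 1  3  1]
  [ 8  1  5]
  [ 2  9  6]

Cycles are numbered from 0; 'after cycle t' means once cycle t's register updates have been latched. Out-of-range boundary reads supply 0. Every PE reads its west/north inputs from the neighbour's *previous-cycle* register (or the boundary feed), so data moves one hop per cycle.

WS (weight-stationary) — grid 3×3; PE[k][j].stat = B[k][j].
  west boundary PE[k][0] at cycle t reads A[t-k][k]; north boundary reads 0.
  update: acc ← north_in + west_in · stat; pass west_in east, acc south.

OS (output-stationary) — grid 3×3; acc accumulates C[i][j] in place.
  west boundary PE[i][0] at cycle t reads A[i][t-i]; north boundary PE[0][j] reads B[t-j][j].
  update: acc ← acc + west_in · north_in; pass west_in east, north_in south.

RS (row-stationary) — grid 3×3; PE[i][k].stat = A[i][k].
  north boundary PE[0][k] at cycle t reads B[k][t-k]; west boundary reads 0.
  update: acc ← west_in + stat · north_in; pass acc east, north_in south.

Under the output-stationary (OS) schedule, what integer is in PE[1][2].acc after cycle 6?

OS on a 3×3 grid — tracing PE[1][2] and its feeders:
  step 0 · PE0,2: acc=0; fwd→0 fwd↓0
  step 0 · PE1,1: acc=0; fwd→0 fwd↓0
  step 0 · PE1,2: acc=0; fwd→0 fwd↓0
  step 1 · PE0,2: acc=0; fwd→0 fwd↓0
  step 1 · PE1,1: acc=0; fwd→0 fwd↓0
  step 1 · PE1,2: acc=0; fwd→0 fwd↓0
  step 2 · PE0,2: acc=3; fwd→3 fwd↓1
  step 2 · PE1,1: acc=24; fwd→8 fwd↓3
  step 2 · PE1,2: acc=0; fwd→0 fwd↓0
  step 3 · PE0,2: acc=8; fwd→1 fwd↓5
  step 3 · PE1,1: acc=32; fwd→8 fwd↓1
  step 3 · PE1,2: acc=8; fwd→8 fwd↓1
  step 4 · PE0,2: acc=56; fwd→8 fwd↓6
  step 4 · PE1,1: acc=95; fwd→7 fwd↓9
  step 4 · PE1,2: acc=48; fwd→8 fwd↓5
  step 5 · PE0,2: acc=56; fwd→0 fwd↓0
  step 5 · PE1,1: acc=95; fwd→0 fwd↓0
  step 5 · PE1,2: acc=90; fwd→7 fwd↓6
  step 6 · PE0,2: acc=56; fwd→0 fwd↓0
  step 6 · PE1,1: acc=95; fwd→0 fwd↓0
  step 6 · PE1,2: acc=90; fwd→0 fwd↓0

PE[1][2].acc = 90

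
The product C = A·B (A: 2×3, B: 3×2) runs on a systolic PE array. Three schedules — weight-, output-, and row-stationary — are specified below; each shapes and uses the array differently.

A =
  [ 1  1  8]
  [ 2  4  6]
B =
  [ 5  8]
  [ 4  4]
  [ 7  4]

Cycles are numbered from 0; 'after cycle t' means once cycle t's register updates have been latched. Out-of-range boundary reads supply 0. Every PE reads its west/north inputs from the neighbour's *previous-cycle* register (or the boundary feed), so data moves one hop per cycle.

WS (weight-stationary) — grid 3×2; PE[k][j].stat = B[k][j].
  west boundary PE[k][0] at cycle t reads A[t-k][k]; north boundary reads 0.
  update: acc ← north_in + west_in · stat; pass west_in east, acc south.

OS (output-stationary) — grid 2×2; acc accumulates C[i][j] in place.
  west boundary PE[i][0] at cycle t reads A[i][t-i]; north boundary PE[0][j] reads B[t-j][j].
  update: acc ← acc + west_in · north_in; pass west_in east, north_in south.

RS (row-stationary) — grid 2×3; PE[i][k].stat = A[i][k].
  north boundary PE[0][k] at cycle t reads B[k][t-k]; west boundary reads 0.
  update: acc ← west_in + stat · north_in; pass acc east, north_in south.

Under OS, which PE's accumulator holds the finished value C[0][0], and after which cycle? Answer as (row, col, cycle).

(row, col, cycle) = (0, 0, 2)

OS — PE[0][0] is where C[0][0] collects:
  [0] (0,0) acc=5 (h:1 v:5)
  [1] (0,0) acc=9 (h:1 v:4)
  [2] (0,0) acc=65 (h:8 v:7)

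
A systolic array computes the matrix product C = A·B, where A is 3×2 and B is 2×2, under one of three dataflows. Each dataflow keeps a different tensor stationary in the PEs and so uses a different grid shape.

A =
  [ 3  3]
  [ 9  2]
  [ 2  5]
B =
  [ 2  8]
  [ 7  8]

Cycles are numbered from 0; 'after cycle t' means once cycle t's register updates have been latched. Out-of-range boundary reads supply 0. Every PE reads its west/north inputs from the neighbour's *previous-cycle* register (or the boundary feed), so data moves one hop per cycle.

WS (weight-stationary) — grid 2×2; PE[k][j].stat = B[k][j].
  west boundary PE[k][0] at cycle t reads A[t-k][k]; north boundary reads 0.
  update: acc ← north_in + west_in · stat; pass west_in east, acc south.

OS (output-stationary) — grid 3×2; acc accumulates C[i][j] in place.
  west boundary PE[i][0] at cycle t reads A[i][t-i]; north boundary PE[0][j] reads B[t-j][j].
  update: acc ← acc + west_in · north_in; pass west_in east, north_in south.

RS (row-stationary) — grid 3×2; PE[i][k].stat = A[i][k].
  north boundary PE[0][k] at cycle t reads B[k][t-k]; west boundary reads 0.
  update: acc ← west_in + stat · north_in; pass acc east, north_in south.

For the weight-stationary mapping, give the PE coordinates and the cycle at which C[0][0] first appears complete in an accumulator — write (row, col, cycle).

WS: C[0][0] accumulates in PE[1][0]:
  [0] (1,0) acc=0 (h:0 v:0)
  [1] (1,0) acc=27 (h:3 v:27)

(row, col, cycle) = (1, 0, 1)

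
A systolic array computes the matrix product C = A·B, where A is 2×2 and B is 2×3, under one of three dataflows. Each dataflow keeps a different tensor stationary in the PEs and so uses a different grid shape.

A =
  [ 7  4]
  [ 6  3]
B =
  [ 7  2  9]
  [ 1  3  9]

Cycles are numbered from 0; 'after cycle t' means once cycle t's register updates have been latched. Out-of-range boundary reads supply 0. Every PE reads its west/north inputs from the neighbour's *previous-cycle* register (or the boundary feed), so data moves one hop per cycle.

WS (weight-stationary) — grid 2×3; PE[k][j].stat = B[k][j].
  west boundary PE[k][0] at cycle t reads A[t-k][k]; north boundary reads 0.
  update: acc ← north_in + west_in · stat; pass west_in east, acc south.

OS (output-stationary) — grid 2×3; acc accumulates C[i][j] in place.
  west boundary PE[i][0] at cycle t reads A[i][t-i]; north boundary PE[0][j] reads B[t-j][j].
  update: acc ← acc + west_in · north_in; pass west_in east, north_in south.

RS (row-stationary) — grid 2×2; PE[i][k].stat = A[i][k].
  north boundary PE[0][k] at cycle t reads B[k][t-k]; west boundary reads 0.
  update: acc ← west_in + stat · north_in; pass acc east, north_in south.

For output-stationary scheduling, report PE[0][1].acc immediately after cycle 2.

PE[0][1].acc = 26

OS on a 2×3 grid — tracing PE[0][1] and its feeders:
  c0 r0c0: 49 / 7 / 7
  c0 r0c1: 0 / 0 / 0
  c1 r0c0: 53 / 4 / 1
  c1 r0c1: 14 / 7 / 2
  c2 r0c0: 53 / 0 / 0
  c2 r0c1: 26 / 4 / 3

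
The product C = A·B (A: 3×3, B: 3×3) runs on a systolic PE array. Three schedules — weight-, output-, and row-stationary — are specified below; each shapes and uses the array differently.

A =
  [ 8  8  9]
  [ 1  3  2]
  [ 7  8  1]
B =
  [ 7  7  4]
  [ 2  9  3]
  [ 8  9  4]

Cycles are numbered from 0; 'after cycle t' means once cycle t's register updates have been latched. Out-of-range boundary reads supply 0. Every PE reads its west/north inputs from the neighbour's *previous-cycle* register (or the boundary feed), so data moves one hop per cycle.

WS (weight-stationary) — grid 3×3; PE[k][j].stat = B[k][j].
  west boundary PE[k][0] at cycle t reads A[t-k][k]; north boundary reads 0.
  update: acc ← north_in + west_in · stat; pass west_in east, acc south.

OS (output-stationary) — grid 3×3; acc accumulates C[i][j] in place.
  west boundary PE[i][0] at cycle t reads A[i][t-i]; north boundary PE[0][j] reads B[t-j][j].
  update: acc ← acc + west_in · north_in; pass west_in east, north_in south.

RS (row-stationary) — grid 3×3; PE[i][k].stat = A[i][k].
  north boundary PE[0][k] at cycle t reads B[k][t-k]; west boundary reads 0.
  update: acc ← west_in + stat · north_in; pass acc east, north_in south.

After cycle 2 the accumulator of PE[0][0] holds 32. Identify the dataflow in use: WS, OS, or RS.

dataflow = RS

WS [3×3] PE[0][0] across cycles:
  [0] (0,0) acc=56 (h:8 v:56)
  [1] (0,0) acc=7 (h:1 v:7)
  [2] (0,0) acc=49 (h:7 v:49)
OS [3×3] PE[0][0] across cycles:
  [0] (0,0) acc=56 (h:8 v:7)
  [1] (0,0) acc=72 (h:8 v:2)
  [2] (0,0) acc=144 (h:9 v:8)
RS [3×3] PE[0][0] across cycles:
  [0] (0,0) acc=56 (h:56 v:7)
  [1] (0,0) acc=56 (h:56 v:7)
  [2] (0,0) acc=32 (h:32 v:4)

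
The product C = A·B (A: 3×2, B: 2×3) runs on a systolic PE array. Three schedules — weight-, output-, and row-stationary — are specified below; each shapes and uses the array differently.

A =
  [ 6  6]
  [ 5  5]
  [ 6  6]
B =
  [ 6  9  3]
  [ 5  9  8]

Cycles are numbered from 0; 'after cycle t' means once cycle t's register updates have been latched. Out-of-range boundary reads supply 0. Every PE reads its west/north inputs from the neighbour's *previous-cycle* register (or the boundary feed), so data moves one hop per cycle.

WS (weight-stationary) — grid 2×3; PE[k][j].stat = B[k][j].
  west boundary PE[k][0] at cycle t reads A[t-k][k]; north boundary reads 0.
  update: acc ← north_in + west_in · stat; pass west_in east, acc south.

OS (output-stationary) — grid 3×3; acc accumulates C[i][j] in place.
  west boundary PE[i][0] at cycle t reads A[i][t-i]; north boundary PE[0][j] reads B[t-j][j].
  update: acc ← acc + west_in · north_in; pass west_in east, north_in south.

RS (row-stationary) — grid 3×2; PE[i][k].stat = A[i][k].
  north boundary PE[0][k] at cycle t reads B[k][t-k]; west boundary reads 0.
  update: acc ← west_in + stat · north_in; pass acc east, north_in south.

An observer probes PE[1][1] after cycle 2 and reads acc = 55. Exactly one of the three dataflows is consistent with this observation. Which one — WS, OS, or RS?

dataflow = RS

WS (2×3 grid), PE[1][1]:
  [0] (1,1) acc=0 (h:0 v:0)
  [1] (1,1) acc=0 (h:0 v:0)
  [2] (1,1) acc=108 (h:6 v:108)
OS (3×3 grid), PE[1][1]:
  [0] (1,1) acc=0 (h:0 v:0)
  [1] (1,1) acc=0 (h:0 v:0)
  [2] (1,1) acc=45 (h:5 v:9)
RS (3×2 grid), PE[1][1]:
  [0] (1,1) acc=0 (h:0 v:0)
  [1] (1,1) acc=0 (h:0 v:0)
  [2] (1,1) acc=55 (h:55 v:5)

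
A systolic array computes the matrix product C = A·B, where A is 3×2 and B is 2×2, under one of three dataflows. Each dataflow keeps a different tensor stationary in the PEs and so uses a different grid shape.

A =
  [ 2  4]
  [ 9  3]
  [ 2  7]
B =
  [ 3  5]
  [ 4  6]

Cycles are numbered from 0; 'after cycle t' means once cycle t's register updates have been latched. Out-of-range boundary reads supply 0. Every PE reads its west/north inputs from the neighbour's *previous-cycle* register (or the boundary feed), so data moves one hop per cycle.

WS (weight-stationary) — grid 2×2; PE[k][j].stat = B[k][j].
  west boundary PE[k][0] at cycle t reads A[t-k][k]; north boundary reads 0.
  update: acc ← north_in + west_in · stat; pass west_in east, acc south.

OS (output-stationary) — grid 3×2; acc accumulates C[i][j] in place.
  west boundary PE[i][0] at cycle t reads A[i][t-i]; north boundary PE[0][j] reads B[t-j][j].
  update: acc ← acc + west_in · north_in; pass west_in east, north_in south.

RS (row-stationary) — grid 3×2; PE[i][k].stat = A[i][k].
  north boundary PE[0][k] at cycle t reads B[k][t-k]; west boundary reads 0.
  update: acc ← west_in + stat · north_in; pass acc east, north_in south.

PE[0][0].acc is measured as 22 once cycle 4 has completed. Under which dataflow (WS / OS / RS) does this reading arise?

dataflow = OS

WS (2×2 grid), PE[0][0]:
  @0  [0,0]  acc 6  |  →2  ↓6
  @1  [0,0]  acc 27  |  →9  ↓27
  @2  [0,0]  acc 6  |  →2  ↓6
  @3  [0,0]  acc 0  |  →0  ↓0
  @4  [0,0]  acc 0  |  →0  ↓0
OS (3×2 grid), PE[0][0]:
  @0  [0,0]  acc 6  |  →2  ↓3
  @1  [0,0]  acc 22  |  →4  ↓4
  @2  [0,0]  acc 22  |  →0  ↓0
  @3  [0,0]  acc 22  |  →0  ↓0
  @4  [0,0]  acc 22  |  →0  ↓0
RS (3×2 grid), PE[0][0]:
  @0  [0,0]  acc 6  |  →6  ↓3
  @1  [0,0]  acc 10  |  →10  ↓5
  @2  [0,0]  acc 0  |  →0  ↓0
  @3  [0,0]  acc 0  |  →0  ↓0
  @4  [0,0]  acc 0  |  →0  ↓0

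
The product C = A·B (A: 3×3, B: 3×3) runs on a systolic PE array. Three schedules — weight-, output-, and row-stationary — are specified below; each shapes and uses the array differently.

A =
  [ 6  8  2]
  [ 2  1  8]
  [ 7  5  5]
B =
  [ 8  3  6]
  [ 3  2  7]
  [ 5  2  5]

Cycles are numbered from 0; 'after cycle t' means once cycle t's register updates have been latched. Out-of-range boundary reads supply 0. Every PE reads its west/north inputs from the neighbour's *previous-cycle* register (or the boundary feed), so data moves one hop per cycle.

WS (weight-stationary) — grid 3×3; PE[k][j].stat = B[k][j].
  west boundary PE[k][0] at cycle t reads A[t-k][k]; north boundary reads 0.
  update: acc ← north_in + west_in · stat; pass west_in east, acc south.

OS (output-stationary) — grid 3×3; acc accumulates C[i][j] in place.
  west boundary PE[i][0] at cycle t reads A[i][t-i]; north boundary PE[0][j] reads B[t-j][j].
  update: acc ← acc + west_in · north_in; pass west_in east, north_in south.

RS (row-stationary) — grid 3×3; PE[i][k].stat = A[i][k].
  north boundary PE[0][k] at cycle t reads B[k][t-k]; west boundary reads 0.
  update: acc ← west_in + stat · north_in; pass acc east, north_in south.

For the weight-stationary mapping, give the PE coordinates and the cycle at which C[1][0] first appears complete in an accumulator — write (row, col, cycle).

WS: C[1][0] accumulates in PE[2][0]:
  step 0 · PE2,0: acc=0; fwd→0 fwd↓0
  step 1 · PE2,0: acc=0; fwd→0 fwd↓0
  step 2 · PE2,0: acc=82; fwd→2 fwd↓82
  step 3 · PE2,0: acc=59; fwd→8 fwd↓59

(row, col, cycle) = (2, 0, 3)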